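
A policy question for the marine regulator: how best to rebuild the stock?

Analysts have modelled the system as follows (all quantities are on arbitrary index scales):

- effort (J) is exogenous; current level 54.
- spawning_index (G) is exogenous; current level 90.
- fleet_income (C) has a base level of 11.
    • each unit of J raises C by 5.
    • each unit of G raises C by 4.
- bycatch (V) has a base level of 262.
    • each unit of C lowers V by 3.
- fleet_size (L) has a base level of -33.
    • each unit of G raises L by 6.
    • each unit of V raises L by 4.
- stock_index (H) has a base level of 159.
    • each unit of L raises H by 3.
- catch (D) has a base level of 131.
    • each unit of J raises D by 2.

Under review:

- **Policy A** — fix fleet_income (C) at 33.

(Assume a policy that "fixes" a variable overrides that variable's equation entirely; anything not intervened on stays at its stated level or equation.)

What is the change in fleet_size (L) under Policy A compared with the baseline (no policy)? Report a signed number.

Baseline:
  J = 54
  G = 90
  C = 11 + 5·54 + 4·90 = 641
  V = 262 − 3·641 = -1661
  L = -33 + 6·90 + 4·(-1661) = -6137
Policy A (C := 33):
  J = 54
  G = 90
  C = 33
  V = 262 − 3·33 = 163
  L = -33 + 6·90 + 4·163 = 1159
Change in L: 1159 − (-6137) = 7296

7296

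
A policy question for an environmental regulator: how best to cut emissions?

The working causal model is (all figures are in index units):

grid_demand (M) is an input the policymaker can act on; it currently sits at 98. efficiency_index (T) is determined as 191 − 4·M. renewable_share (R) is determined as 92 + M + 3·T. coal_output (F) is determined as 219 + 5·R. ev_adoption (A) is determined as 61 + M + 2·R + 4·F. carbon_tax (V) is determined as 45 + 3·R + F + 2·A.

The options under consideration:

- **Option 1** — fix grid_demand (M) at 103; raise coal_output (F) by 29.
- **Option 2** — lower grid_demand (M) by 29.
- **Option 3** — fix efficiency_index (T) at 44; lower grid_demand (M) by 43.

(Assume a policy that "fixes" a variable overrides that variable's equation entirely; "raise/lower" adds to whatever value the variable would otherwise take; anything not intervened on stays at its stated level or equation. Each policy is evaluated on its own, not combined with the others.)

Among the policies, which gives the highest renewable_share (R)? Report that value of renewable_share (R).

279

Option 1 (M := 103, F + 29):
  M = 103
  T = 191 − 4·103 = -221
  R = 92 + 103 + 3·(-221) = -468
Option 2 (M − 29):
  M = 98 − 29 = 69
  T = 191 − 4·69 = -85
  R = 92 + 69 + 3·(-85) = -94
Option 3 (T := 44, M − 43):
  M = 98 − 43 = 55
  T = 44
  R = 92 + 55 + 3·44 = 279
Comparing — Option 1: R=-468, Option 2: R=-94, Option 3: R=279. Highest is 279 (Option 3).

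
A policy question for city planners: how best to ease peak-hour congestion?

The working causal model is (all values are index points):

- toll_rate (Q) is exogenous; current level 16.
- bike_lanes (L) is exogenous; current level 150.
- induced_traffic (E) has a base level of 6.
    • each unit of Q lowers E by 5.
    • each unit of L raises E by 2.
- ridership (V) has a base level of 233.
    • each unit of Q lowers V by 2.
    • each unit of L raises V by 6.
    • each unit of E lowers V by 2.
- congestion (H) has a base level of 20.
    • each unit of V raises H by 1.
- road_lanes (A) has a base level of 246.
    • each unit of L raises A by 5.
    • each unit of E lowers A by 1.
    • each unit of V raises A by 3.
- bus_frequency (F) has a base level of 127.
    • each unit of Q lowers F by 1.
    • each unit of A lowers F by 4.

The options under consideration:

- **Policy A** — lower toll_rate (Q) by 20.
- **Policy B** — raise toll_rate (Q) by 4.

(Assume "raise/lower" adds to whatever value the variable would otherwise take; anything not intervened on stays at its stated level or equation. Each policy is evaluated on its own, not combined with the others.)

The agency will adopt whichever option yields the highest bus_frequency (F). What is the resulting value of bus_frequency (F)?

-8417

Policy A (Q − 20):
  Q = 16 − 20 = -4
  L = 150
  E = 6 − 5·(-4) + 2·150 = 326
  V = 233 − 2·(-4) + 6·150 − 2·326 = 489
  A = 246 + 5·150 − 326 + 3·489 = 2137
  F = 127 − (-4) − 4·2137 = -8417
Policy B (Q + 4):
  Q = 16 + 4 = 20
  L = 150
  E = 6 − 5·20 + 2·150 = 206
  V = 233 − 2·20 + 6·150 − 2·206 = 681
  A = 246 + 5·150 − 206 + 3·681 = 2833
  F = 127 − 20 − 4·2833 = -11225
Comparing — Policy A: F=-8417, Policy B: F=-11225. Highest is -8417 (Policy A).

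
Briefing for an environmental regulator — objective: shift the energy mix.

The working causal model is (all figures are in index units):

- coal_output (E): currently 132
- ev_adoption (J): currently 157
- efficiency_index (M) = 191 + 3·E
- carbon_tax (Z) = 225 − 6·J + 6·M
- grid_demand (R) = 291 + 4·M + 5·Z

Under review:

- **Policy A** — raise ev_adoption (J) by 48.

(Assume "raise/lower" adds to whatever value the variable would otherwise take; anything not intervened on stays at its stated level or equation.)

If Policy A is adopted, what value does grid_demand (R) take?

15224

Policy A (J + 48):
  E = 132
  J = 157 + 48 = 205
  M = 191 + 3·132 = 587
  Z = 225 − 6·205 + 6·587 = 2517
  R = 291 + 4·587 + 5·2517 = 15224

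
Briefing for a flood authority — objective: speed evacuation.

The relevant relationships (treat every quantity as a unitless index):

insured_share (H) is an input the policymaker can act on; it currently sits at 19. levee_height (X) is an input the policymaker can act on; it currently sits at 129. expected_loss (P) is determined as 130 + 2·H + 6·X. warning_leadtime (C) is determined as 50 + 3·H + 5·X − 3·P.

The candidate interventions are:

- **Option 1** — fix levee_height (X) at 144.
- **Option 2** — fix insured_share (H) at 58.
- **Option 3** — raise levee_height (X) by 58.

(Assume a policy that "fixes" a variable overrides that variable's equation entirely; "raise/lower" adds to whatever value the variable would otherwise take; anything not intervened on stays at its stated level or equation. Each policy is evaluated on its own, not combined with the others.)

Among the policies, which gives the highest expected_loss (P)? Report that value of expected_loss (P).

Option 1 (X := 144):
  H = 19
  X = 144
  P = 130 + 2·19 + 6·144 = 1032
Option 2 (H := 58):
  H = 58
  X = 129
  P = 130 + 2·58 + 6·129 = 1020
Option 3 (X + 58):
  H = 19
  X = 129 + 58 = 187
  P = 130 + 2·19 + 6·187 = 1290
Comparing — Option 1: P=1032, Option 2: P=1020, Option 3: P=1290. Highest is 1290 (Option 3).

1290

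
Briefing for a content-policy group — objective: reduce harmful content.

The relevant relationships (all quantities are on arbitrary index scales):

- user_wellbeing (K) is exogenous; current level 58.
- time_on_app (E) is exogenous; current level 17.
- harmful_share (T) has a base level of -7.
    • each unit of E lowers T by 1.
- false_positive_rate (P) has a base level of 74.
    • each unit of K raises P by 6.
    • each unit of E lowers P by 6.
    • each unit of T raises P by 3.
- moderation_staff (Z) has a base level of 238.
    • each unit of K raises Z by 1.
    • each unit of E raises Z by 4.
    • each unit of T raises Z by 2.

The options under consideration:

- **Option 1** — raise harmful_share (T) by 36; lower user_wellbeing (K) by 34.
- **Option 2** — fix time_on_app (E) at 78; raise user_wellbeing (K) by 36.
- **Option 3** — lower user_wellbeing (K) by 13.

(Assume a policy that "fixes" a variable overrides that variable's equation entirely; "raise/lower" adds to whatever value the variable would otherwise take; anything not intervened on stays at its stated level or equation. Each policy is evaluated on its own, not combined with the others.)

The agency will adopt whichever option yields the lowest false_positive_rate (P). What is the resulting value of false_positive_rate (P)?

Option 1 (T + 36, K − 34):
  K = 58 − 34 = 24
  E = 17
  T = -7 − 17 (+36 from intervention) = 12
  P = 74 + 6·24 − 6·17 + 3·12 = 152
Option 2 (E := 78, K + 36):
  K = 58 + 36 = 94
  E = 78
  T = -7 − 78 = -85
  P = 74 + 6·94 − 6·78 + 3·(-85) = -85
Option 3 (K − 13):
  K = 58 − 13 = 45
  E = 17
  T = -7 − 17 = -24
  P = 74 + 6·45 − 6·17 + 3·(-24) = 170
Comparing — Option 1: P=152, Option 2: P=-85, Option 3: P=170. Lowest is -85 (Option 2).

-85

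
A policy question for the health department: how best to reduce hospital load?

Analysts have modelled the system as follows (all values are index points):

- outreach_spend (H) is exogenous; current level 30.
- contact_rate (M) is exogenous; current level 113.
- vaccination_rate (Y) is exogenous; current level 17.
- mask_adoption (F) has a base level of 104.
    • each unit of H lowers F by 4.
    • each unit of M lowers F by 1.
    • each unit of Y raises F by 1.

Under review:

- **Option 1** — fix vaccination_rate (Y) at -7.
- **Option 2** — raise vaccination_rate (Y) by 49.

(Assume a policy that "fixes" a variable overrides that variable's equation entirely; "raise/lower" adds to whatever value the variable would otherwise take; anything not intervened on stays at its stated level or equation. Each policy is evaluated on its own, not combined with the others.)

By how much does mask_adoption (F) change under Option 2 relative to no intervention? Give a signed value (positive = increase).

49

Baseline:
  H = 30
  M = 113
  Y = 17
  F = 104 − 4·30 − 113 + 17 = -112
Option 2 (Y + 49):
  H = 30
  M = 113
  Y = 17 + 49 = 66
  F = 104 − 4·30 − 113 + 66 = -63
Change in F: -63 − (-112) = 49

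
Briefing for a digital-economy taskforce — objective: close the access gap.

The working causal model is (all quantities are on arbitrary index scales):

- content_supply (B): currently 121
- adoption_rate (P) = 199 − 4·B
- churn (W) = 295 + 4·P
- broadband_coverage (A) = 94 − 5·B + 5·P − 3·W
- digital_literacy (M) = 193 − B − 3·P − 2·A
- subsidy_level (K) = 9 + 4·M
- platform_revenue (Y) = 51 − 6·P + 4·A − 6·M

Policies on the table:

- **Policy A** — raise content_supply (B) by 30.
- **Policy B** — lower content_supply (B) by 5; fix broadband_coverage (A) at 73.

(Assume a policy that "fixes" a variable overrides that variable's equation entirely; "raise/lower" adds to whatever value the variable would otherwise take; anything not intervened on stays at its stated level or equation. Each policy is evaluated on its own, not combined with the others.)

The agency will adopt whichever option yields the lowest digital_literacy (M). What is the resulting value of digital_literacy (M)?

-1321

Policy A (B + 30):
  B = 121 + 30 = 151
  P = 199 − 4·151 = -405
  W = 295 + 4·(-405) = -1325
  A = 94 − 5·151 + 5·(-405) − 3·(-1325) = 1289
  M = 193 − 151 − 3·(-405) − 2·1289 = -1321
Policy B (B − 5, A := 73):
  B = 121 − 5 = 116
  P = 199 − 4·116 = -265
  W = 295 + 4·(-265) = -765
  A = 73
  M = 193 − 116 − 3·(-265) − 2·73 = 726
Comparing — Policy A: M=-1321, Policy B: M=726. Lowest is -1321 (Policy A).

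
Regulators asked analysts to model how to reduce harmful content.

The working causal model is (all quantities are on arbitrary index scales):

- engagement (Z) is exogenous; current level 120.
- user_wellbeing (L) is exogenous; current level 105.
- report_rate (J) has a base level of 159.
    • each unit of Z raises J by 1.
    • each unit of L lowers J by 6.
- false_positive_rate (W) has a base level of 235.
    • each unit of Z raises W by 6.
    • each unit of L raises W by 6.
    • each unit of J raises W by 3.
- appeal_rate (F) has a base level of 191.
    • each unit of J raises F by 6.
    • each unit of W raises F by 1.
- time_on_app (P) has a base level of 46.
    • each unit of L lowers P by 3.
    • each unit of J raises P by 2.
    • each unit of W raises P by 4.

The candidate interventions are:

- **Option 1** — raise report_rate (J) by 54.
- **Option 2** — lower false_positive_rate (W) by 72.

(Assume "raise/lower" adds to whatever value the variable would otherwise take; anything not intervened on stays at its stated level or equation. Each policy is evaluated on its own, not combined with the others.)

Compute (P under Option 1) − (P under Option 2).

1044

Option 1 (J + 54):
  Z = 120
  L = 105
  J = 159 + 120 − 6·105 (+54 from intervention) = -297
  W = 235 + 6·120 + 6·105 + 3·(-297) = 694
  P = 46 − 3·105 + 2·(-297) + 4·694 = 1913
Option 2 (W − 72):
  Z = 120
  L = 105
  J = 159 + 120 − 6·105 = -351
  W = 235 + 6·120 + 6·105 + 3·(-351) (−72 from intervention) = 460
  P = 46 − 3·105 + 2·(-351) + 4·460 = 869
P: 1913 − 869 = 1044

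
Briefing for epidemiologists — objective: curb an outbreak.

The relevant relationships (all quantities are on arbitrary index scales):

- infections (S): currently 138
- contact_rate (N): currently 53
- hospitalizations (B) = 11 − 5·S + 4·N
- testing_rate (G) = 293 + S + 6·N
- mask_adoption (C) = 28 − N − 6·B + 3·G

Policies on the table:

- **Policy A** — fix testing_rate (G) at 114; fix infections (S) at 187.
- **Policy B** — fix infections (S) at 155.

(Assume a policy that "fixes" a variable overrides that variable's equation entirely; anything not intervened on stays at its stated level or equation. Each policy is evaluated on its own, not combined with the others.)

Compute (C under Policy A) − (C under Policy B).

Policy A (G := 114, S := 187):
  S = 187
  N = 53
  B = 11 − 5·187 + 4·53 = -712
  G = 114
  C = 28 − 53 − 6·(-712) + 3·114 = 4589
Policy B (S := 155):
  S = 155
  N = 53
  B = 11 − 5·155 + 4·53 = -552
  G = 293 + 155 + 6·53 = 766
  C = 28 − 53 − 6·(-552) + 3·766 = 5585
C: 4589 − 5585 = -996

-996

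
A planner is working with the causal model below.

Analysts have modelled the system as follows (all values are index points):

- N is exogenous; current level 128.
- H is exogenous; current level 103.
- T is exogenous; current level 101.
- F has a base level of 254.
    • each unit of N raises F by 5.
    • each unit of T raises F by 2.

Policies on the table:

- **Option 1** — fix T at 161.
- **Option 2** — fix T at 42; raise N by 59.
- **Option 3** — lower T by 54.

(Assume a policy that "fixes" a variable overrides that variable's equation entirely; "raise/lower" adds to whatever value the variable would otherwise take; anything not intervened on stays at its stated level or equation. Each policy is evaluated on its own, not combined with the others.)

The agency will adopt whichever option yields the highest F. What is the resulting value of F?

1273

Option 1 (T := 161):
  N = 128
  T = 161
  F = 254 + 5·128 + 2·161 = 1216
Option 2 (T := 42, N + 59):
  N = 128 + 59 = 187
  T = 42
  F = 254 + 5·187 + 2·42 = 1273
Option 3 (T − 54):
  N = 128
  T = 101 − 54 = 47
  F = 254 + 5·128 + 2·47 = 988
Comparing — Option 1: F=1216, Option 2: F=1273, Option 3: F=988. Highest is 1273 (Option 2).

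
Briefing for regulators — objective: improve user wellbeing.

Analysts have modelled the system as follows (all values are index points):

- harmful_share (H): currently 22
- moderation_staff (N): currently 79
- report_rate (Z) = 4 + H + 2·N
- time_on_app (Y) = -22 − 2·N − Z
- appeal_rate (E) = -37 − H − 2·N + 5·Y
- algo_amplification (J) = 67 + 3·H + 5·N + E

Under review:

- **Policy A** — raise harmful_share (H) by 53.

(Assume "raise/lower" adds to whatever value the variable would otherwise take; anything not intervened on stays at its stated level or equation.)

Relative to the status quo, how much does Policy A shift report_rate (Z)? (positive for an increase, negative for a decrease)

53

Baseline:
  H = 22
  N = 79
  Z = 4 + 22 + 2·79 = 184
Policy A (H + 53):
  H = 22 + 53 = 75
  N = 79
  Z = 4 + 75 + 2·79 = 237
Change in Z: 237 − 184 = 53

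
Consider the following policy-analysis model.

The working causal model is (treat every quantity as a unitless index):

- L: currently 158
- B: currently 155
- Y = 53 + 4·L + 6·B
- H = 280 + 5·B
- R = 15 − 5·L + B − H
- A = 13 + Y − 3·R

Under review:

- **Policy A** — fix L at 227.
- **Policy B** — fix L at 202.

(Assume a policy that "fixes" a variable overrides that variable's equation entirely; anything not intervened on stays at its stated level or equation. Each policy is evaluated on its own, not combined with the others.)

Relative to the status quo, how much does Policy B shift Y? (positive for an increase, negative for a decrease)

176

Baseline:
  L = 158
  B = 155
  Y = 53 + 4·158 + 6·155 = 1615
Policy B (L := 202):
  L = 202
  B = 155
  Y = 53 + 4·202 + 6·155 = 1791
Change in Y: 1791 − 1615 = 176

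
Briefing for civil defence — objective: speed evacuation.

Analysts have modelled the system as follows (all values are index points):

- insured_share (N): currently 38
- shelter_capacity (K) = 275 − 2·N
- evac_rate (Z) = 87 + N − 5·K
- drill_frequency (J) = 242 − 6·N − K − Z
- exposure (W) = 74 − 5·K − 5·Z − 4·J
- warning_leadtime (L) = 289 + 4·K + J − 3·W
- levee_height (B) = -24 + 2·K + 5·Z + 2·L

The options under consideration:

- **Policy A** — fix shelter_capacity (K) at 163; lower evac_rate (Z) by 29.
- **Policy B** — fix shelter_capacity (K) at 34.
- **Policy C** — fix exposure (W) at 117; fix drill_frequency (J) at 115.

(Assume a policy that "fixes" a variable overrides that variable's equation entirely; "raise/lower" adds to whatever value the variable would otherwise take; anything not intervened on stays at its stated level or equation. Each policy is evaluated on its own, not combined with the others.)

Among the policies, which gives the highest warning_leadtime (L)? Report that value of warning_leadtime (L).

Policy A (K := 163, Z − 29):
  N = 38
  K = 163
  Z = 87 + 38 − 5·163 (−29 from intervention) = -719
  J = 242 − 6·38 − 163 − (-719) = 570
  W = 74 − 5·163 − 5·(-719) − 4·570 = 574
  L = 289 + 4·163 + 570 − 3·574 = -211
Policy B (K := 34):
  N = 38
  K = 34
  Z = 87 + 38 − 5·34 = -45
  J = 242 − 6·38 − 34 − (-45) = 25
  W = 74 − 5·34 − 5·(-45) − 4·25 = 29
  L = 289 + 4·34 + 25 − 3·29 = 363
Policy C (W := 117, J := 115):
  N = 38
  K = 275 − 2·38 = 199
  Z = 87 + 38 − 5·199 = -870
  J = 115
  W = 117
  L = 289 + 4·199 + 115 − 3·117 = 849
Comparing — Policy A: L=-211, Policy B: L=363, Policy C: L=849. Highest is 849 (Policy C).

849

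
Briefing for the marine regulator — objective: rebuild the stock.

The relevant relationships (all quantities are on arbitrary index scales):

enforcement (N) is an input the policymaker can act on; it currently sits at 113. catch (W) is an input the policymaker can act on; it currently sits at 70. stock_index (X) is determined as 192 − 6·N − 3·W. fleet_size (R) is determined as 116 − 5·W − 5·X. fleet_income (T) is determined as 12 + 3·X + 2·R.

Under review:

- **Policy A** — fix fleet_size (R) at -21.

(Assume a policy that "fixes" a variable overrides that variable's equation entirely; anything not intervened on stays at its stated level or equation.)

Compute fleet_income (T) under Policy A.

Policy A (R := -21):
  N = 113
  W = 70
  X = 192 − 6·113 − 3·70 = -696
  R = -21
  T = 12 + 3·(-696) + 2·(-21) = -2118

-2118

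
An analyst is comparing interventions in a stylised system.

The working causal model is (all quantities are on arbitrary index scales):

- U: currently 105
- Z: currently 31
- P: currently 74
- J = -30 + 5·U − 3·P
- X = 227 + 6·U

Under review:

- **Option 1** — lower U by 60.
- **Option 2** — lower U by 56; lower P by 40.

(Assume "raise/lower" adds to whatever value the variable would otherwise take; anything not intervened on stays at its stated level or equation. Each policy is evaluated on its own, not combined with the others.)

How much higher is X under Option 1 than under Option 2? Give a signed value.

-24

Option 1 (U − 60):
  U = 105 − 60 = 45
  X = 227 + 6·45 = 497
Option 2 (U − 56, P − 40):
  U = 105 − 56 = 49
  X = 227 + 6·49 = 521
X: 497 − 521 = -24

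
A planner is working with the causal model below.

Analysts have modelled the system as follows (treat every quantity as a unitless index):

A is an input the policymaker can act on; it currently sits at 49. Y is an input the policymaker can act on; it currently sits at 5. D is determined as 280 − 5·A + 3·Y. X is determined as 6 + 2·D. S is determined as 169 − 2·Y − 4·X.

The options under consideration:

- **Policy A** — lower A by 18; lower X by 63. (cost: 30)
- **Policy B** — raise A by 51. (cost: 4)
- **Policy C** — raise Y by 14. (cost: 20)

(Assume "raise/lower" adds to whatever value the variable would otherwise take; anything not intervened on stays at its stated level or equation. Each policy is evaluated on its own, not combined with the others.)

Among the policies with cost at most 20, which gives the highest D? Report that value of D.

92

Policy B (A + 51):
  A = 49 + 51 = 100
  Y = 5
  D = 280 − 5·100 + 3·5 = -205
Policy C (Y + 14):
  A = 49
  Y = 5 + 14 = 19
  D = 280 − 5·49 + 3·19 = 92
Comparing — Policy B: D=-205, Policy C: D=92. Highest is 92 (Policy C).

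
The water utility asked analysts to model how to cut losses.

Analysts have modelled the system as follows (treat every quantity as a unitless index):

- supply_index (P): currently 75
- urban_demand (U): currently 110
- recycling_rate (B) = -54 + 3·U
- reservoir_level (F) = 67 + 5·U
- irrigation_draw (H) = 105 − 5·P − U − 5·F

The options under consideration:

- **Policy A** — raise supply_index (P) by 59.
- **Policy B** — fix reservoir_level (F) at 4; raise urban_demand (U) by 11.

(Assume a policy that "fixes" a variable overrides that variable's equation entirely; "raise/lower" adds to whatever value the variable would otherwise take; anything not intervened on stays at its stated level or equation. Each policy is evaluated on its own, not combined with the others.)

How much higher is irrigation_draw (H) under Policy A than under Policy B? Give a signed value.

-3349

Policy A (P + 59):
  P = 75 + 59 = 134
  U = 110
  F = 67 + 5·110 = 617
  H = 105 − 5·134 − 110 − 5·617 = -3760
Policy B (F := 4, U + 11):
  P = 75
  U = 110 + 11 = 121
  F = 4
  H = 105 − 5·75 − 121 − 5·4 = -411
H: -3760 − (-411) = -3349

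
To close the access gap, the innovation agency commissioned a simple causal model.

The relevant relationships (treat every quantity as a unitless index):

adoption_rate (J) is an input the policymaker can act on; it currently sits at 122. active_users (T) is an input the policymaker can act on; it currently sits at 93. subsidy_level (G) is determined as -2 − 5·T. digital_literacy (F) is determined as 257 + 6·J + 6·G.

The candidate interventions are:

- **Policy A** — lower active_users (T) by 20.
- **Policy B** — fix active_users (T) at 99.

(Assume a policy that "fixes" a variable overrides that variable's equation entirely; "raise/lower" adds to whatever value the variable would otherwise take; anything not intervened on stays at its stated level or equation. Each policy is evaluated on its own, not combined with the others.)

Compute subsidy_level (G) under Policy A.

Policy A (T − 20):
  T = 93 − 20 = 73
  G = -2 − 5·73 = -367

-367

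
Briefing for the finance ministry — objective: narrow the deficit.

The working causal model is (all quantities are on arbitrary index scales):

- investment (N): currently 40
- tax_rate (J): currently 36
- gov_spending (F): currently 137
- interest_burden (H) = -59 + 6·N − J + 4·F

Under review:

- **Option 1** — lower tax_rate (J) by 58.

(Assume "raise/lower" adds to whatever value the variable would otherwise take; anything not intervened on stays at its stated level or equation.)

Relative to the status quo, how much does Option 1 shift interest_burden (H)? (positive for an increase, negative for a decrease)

58

Baseline:
  N = 40
  J = 36
  F = 137
  H = -59 + 6·40 − 36 + 4·137 = 693
Option 1 (J − 58):
  N = 40
  J = 36 − 58 = -22
  F = 137
  H = -59 + 6·40 − (-22) + 4·137 = 751
Change in H: 751 − 693 = 58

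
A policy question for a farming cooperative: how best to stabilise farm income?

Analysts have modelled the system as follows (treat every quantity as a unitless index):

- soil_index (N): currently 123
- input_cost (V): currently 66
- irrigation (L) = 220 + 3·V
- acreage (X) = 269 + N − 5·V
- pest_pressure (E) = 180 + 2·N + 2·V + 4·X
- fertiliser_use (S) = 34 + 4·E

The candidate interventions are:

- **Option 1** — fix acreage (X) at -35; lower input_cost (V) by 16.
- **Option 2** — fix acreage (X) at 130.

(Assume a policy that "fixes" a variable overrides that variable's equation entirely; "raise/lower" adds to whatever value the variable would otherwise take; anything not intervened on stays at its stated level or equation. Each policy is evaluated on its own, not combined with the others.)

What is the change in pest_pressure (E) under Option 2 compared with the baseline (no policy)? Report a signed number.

Baseline:
  N = 123
  V = 66
  X = 269 + 123 − 5·66 = 62
  E = 180 + 2·123 + 2·66 + 4·62 = 806
Option 2 (X := 130):
  N = 123
  V = 66
  X = 130
  E = 180 + 2·123 + 2·66 + 4·130 = 1078
Change in E: 1078 − 806 = 272

272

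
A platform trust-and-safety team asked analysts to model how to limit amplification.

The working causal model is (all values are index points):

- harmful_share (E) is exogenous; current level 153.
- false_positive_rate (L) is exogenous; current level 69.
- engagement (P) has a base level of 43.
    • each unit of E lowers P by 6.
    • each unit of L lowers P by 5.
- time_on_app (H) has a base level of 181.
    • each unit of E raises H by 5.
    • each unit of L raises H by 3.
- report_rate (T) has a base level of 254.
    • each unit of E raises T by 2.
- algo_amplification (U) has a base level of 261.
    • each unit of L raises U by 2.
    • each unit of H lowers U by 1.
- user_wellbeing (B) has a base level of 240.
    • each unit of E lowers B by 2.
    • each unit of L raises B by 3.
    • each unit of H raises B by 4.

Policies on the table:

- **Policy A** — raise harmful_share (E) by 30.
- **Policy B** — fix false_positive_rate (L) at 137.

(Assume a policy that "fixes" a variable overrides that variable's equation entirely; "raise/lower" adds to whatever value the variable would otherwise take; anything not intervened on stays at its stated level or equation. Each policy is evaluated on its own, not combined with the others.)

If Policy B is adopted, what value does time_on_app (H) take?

Policy B (L := 137):
  E = 153
  L = 137
  H = 181 + 5·153 + 3·137 = 1357

1357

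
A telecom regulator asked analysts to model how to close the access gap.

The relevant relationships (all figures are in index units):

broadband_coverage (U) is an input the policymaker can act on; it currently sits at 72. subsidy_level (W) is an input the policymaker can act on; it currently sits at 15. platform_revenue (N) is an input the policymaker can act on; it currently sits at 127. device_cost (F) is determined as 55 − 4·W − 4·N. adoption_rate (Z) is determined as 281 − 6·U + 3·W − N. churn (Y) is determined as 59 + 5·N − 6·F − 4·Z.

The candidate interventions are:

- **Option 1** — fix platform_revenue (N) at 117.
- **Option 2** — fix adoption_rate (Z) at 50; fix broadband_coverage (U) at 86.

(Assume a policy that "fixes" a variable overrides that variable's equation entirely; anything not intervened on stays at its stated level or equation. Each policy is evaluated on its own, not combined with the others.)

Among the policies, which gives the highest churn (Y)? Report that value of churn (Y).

4374

Option 1 (N := 117):
  U = 72
  W = 15
  N = 117
  F = 55 − 4·15 − 4·117 = -473
  Z = 281 − 6·72 + 3·15 − 117 = -223
  Y = 59 + 5·117 − 6·(-473) − 4·(-223) = 4374
Option 2 (Z := 50, U := 86):
  U = 86
  W = 15
  N = 127
  F = 55 − 4·15 − 4·127 = -513
  Z = 50
  Y = 59 + 5·127 − 6·(-513) − 4·50 = 3572
Comparing — Option 1: Y=4374, Option 2: Y=3572. Highest is 4374 (Option 1).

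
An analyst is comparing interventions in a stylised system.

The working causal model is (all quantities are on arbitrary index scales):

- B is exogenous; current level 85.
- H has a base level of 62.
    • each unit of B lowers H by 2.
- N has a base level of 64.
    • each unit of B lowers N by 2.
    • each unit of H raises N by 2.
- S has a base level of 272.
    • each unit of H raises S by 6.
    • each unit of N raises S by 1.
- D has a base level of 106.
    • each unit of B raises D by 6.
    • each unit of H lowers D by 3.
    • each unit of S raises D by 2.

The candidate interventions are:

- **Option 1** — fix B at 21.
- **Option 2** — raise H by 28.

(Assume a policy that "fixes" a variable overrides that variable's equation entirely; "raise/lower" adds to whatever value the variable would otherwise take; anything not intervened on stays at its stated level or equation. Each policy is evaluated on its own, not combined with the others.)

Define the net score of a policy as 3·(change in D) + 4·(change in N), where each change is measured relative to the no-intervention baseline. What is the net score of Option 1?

Baseline:
  B = 85
  H = 62 − 2·85 = -108
  N = 64 − 2·85 + 2·(-108) = -322
  S = 272 + 6·(-108) + (-322) = -698
  D = 106 + 6·85 − 3·(-108) + 2·(-698) = -456
Option 1 (B := 21):
  B = 21
  H = 62 − 2·21 = 20
  N = 64 − 2·21 + 2·20 = 62
  S = 272 + 6·20 + 62 = 454
  D = 106 + 6·21 − 3·20 + 2·454 = 1080
ΔD = 1080 − (-456) = 1536; ΔN = 62 − (-322) = 384
Score = 3·1536 + 4·384 = 6144

6144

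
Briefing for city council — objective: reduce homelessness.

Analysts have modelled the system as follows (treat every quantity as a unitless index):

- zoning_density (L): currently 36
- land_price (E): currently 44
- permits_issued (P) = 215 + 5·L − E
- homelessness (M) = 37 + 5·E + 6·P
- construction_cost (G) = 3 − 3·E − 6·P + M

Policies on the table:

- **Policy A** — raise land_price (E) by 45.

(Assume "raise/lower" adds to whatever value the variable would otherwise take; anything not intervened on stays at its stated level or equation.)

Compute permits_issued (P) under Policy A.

306

Policy A (E + 45):
  L = 36
  E = 44 + 45 = 89
  P = 215 + 5·36 − 89 = 306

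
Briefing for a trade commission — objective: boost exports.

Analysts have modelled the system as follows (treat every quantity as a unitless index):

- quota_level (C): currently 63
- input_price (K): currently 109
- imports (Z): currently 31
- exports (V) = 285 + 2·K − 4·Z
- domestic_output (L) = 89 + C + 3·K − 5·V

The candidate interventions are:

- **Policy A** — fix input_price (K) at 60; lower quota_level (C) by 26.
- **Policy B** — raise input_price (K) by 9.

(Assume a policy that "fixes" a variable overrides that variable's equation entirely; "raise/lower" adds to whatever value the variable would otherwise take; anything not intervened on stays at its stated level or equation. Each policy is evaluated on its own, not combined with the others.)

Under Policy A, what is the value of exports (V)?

281

Policy A (K := 60, C − 26):
  K = 60
  Z = 31
  V = 285 + 2·60 − 4·31 = 281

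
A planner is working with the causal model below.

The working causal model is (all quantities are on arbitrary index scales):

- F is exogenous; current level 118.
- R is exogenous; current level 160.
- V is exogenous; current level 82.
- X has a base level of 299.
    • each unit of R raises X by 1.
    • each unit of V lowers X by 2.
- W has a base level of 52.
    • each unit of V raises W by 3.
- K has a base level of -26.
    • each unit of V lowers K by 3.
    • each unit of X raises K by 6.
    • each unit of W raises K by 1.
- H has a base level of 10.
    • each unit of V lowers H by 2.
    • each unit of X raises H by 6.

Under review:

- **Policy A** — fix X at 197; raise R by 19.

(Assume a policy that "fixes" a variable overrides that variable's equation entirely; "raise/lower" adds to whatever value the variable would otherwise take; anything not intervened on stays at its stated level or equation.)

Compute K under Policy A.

Policy A (X := 197, R + 19):
  R = 160 + 19 = 179
  V = 82
  X = 197
  W = 52 + 3·82 = 298
  K = -26 − 3·82 + 6·197 + 298 = 1208

1208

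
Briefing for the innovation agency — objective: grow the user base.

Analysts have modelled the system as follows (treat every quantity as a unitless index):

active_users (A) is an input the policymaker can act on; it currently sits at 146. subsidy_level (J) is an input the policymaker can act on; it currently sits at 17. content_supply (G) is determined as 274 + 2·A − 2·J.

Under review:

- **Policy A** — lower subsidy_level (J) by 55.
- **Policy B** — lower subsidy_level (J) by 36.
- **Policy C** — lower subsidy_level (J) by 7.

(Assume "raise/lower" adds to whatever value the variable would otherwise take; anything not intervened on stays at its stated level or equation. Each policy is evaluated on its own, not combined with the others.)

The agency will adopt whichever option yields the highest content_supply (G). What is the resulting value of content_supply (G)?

Policy A (J − 55):
  A = 146
  J = 17 − 55 = -38
  G = 274 + 2·146 − 2·(-38) = 642
Policy B (J − 36):
  A = 146
  J = 17 − 36 = -19
  G = 274 + 2·146 − 2·(-19) = 604
Policy C (J − 7):
  A = 146
  J = 17 − 7 = 10
  G = 274 + 2·146 − 2·10 = 546
Comparing — Policy A: G=642, Policy B: G=604, Policy C: G=546. Highest is 642 (Policy A).

642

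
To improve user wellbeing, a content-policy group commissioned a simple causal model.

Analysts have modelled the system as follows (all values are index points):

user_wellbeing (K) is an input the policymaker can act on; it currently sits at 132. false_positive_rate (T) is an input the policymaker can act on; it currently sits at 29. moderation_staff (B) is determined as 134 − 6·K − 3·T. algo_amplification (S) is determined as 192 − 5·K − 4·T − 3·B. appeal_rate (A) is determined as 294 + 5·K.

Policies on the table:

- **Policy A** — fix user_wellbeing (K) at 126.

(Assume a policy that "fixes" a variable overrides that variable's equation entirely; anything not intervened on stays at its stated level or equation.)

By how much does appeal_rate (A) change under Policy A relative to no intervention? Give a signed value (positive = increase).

Baseline:
  K = 132
  A = 294 + 5·132 = 954
Policy A (K := 126):
  K = 126
  A = 294 + 5·126 = 924
Change in A: 924 − 954 = -30

-30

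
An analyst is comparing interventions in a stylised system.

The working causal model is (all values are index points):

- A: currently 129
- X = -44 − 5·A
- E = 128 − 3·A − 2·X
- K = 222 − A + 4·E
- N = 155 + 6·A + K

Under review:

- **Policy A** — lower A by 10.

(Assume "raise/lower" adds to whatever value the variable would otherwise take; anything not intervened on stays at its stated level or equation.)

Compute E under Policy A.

Policy A (A − 10):
  A = 129 − 10 = 119
  X = -44 − 5·119 = -639
  E = 128 − 3·119 − 2·(-639) = 1049

1049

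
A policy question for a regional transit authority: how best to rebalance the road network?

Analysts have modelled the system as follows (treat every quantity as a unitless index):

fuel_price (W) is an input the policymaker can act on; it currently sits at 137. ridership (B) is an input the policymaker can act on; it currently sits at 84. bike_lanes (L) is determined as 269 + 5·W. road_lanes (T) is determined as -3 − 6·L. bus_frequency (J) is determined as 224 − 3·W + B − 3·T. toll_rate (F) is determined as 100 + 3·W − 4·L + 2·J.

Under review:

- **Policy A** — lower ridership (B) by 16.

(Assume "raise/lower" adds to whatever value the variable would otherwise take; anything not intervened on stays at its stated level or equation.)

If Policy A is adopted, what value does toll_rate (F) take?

30819

Policy A (B − 16):
  W = 137
  B = 84 − 16 = 68
  L = 269 + 5·137 = 954
  T = -3 − 6·954 = -5727
  J = 224 − 3·137 + 68 − 3·(-5727) = 17062
  F = 100 + 3·137 − 4·954 + 2·17062 = 30819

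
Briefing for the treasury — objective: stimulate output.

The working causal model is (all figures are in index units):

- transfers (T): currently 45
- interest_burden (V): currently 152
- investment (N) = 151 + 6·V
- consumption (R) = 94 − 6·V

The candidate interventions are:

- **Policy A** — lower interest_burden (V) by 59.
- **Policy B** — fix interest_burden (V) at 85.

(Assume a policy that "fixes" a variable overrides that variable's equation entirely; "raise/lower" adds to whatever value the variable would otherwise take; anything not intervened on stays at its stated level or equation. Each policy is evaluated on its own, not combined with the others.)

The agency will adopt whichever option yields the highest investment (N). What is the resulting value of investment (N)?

709

Policy A (V − 59):
  V = 152 − 59 = 93
  N = 151 + 6·93 = 709
Policy B (V := 85):
  V = 85
  N = 151 + 6·85 = 661
Comparing — Policy A: N=709, Policy B: N=661. Highest is 709 (Policy A).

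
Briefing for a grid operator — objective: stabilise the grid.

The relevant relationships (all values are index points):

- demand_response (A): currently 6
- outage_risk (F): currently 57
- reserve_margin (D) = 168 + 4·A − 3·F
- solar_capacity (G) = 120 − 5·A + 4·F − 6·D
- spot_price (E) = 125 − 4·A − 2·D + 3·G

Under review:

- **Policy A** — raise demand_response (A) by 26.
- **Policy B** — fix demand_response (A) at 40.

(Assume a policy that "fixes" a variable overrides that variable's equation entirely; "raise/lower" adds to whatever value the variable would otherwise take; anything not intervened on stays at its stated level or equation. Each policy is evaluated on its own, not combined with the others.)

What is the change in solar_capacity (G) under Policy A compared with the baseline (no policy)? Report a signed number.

-754

Baseline:
  A = 6
  F = 57
  D = 168 + 4·6 − 3·57 = 21
  G = 120 − 5·6 + 4·57 − 6·21 = 192
Policy A (A + 26):
  A = 6 + 26 = 32
  F = 57
  D = 168 + 4·32 − 3·57 = 125
  G = 120 − 5·32 + 4·57 − 6·125 = -562
Change in G: -562 − 192 = -754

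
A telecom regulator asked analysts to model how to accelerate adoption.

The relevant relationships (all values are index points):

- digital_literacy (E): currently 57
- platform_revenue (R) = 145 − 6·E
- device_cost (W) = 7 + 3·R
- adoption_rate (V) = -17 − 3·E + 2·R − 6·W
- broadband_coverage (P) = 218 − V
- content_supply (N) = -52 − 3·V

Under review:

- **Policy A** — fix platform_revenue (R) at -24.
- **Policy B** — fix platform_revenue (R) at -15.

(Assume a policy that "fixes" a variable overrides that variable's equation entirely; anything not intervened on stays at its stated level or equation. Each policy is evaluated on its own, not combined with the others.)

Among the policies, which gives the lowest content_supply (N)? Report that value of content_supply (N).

Policy A (R := -24):
  E = 57
  R = -24
  W = 7 + 3·(-24) = -65
  V = -17 − 3·57 + 2·(-24) − 6·(-65) = 154
  N = -52 − 3·154 = -514
Policy B (R := -15):
  E = 57
  R = -15
  W = 7 + 3·(-15) = -38
  V = -17 − 3·57 + 2·(-15) − 6·(-38) = 10
  N = -52 − 3·10 = -82
Comparing — Policy A: N=-514, Policy B: N=-82. Lowest is -514 (Policy A).

-514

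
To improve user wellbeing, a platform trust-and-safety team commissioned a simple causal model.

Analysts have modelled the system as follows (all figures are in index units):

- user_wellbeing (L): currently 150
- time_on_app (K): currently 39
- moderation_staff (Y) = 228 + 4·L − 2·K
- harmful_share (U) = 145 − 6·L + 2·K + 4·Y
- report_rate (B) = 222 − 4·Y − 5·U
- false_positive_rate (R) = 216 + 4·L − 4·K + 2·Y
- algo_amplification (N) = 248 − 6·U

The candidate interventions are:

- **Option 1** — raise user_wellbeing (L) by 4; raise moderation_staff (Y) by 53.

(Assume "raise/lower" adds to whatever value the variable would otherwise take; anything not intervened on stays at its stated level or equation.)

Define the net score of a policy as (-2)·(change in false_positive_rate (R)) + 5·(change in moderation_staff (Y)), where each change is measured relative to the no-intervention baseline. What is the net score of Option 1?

37

Baseline:
  L = 150
  K = 39
  Y = 228 + 4·150 − 2·39 = 750
  R = 216 + 4·150 − 4·39 + 2·750 = 2160
Option 1 (L + 4, Y + 53):
  L = 150 + 4 = 154
  K = 39
  Y = 228 + 4·154 − 2·39 (+53 from intervention) = 819
  R = 216 + 4·154 − 4·39 + 2·819 = 2314
ΔR = 2314 − 2160 = 154; ΔY = 819 − 750 = 69
Score = (-2)·154 + 5·69 = 37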